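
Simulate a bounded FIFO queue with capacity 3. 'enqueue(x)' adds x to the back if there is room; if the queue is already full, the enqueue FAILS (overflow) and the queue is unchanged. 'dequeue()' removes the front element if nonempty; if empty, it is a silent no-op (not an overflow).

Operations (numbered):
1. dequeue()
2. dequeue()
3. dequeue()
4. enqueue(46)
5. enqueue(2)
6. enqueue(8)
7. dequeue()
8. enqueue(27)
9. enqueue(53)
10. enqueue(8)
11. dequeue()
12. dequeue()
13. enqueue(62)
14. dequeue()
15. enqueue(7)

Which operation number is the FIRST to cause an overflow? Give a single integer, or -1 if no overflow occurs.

Answer: 9

Derivation:
1. dequeue(): empty, no-op, size=0
2. dequeue(): empty, no-op, size=0
3. dequeue(): empty, no-op, size=0
4. enqueue(46): size=1
5. enqueue(2): size=2
6. enqueue(8): size=3
7. dequeue(): size=2
8. enqueue(27): size=3
9. enqueue(53): size=3=cap → OVERFLOW (fail)
10. enqueue(8): size=3=cap → OVERFLOW (fail)
11. dequeue(): size=2
12. dequeue(): size=1
13. enqueue(62): size=2
14. dequeue(): size=1
15. enqueue(7): size=2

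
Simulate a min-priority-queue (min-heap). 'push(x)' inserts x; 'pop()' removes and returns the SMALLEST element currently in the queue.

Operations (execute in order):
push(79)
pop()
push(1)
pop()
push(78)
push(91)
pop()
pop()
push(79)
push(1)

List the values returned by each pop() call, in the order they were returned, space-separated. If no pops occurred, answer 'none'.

push(79): heap contents = [79]
pop() → 79: heap contents = []
push(1): heap contents = [1]
pop() → 1: heap contents = []
push(78): heap contents = [78]
push(91): heap contents = [78, 91]
pop() → 78: heap contents = [91]
pop() → 91: heap contents = []
push(79): heap contents = [79]
push(1): heap contents = [1, 79]

Answer: 79 1 78 91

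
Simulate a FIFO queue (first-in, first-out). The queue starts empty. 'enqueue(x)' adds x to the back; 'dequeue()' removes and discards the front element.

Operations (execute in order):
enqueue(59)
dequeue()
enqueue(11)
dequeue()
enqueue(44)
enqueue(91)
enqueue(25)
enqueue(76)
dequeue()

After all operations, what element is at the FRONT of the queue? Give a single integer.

Answer: 91

Derivation:
enqueue(59): queue = [59]
dequeue(): queue = []
enqueue(11): queue = [11]
dequeue(): queue = []
enqueue(44): queue = [44]
enqueue(91): queue = [44, 91]
enqueue(25): queue = [44, 91, 25]
enqueue(76): queue = [44, 91, 25, 76]
dequeue(): queue = [91, 25, 76]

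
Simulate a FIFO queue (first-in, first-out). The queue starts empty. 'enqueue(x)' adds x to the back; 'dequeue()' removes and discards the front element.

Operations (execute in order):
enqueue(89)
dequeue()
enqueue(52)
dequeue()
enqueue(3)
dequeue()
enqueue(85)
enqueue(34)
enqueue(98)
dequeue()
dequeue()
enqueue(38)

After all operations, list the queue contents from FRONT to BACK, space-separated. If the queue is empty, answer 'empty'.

Answer: 98 38

Derivation:
enqueue(89): [89]
dequeue(): []
enqueue(52): [52]
dequeue(): []
enqueue(3): [3]
dequeue(): []
enqueue(85): [85]
enqueue(34): [85, 34]
enqueue(98): [85, 34, 98]
dequeue(): [34, 98]
dequeue(): [98]
enqueue(38): [98, 38]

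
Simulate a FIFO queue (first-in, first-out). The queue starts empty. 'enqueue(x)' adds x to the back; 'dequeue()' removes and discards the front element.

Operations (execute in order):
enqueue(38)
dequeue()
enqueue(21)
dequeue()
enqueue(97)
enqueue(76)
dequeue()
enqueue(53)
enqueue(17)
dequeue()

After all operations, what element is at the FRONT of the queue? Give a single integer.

Answer: 53

Derivation:
enqueue(38): queue = [38]
dequeue(): queue = []
enqueue(21): queue = [21]
dequeue(): queue = []
enqueue(97): queue = [97]
enqueue(76): queue = [97, 76]
dequeue(): queue = [76]
enqueue(53): queue = [76, 53]
enqueue(17): queue = [76, 53, 17]
dequeue(): queue = [53, 17]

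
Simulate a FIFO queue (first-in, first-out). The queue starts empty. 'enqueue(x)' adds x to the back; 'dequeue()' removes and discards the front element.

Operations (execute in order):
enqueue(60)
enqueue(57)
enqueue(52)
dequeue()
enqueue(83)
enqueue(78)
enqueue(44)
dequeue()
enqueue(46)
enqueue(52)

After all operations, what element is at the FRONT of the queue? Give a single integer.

Answer: 52

Derivation:
enqueue(60): queue = [60]
enqueue(57): queue = [60, 57]
enqueue(52): queue = [60, 57, 52]
dequeue(): queue = [57, 52]
enqueue(83): queue = [57, 52, 83]
enqueue(78): queue = [57, 52, 83, 78]
enqueue(44): queue = [57, 52, 83, 78, 44]
dequeue(): queue = [52, 83, 78, 44]
enqueue(46): queue = [52, 83, 78, 44, 46]
enqueue(52): queue = [52, 83, 78, 44, 46, 52]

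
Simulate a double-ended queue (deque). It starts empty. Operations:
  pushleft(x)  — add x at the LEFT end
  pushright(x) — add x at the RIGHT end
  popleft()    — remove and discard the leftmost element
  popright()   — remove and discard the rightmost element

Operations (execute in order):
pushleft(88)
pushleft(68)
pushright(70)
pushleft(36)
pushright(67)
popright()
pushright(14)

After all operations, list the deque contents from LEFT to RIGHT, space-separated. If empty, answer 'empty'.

Answer: 36 68 88 70 14

Derivation:
pushleft(88): [88]
pushleft(68): [68, 88]
pushright(70): [68, 88, 70]
pushleft(36): [36, 68, 88, 70]
pushright(67): [36, 68, 88, 70, 67]
popright(): [36, 68, 88, 70]
pushright(14): [36, 68, 88, 70, 14]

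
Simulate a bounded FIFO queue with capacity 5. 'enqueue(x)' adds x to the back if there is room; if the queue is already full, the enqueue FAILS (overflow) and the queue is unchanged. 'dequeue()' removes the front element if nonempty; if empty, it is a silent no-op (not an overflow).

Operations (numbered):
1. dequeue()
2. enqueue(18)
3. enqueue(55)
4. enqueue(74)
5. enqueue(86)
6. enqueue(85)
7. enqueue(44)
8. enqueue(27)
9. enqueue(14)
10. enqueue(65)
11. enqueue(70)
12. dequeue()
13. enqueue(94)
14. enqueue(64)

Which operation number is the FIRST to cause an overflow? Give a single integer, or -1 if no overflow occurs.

Answer: 7

Derivation:
1. dequeue(): empty, no-op, size=0
2. enqueue(18): size=1
3. enqueue(55): size=2
4. enqueue(74): size=3
5. enqueue(86): size=4
6. enqueue(85): size=5
7. enqueue(44): size=5=cap → OVERFLOW (fail)
8. enqueue(27): size=5=cap → OVERFLOW (fail)
9. enqueue(14): size=5=cap → OVERFLOW (fail)
10. enqueue(65): size=5=cap → OVERFLOW (fail)
11. enqueue(70): size=5=cap → OVERFLOW (fail)
12. dequeue(): size=4
13. enqueue(94): size=5
14. enqueue(64): size=5=cap → OVERFLOW (fail)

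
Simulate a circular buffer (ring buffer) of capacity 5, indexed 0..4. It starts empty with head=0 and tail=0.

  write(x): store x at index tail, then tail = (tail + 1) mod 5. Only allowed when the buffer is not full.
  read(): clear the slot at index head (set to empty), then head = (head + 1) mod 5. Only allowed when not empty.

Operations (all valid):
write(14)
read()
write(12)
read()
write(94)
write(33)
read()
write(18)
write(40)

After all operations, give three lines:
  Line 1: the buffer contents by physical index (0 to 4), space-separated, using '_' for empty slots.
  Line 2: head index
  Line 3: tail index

write(14): buf=[14 _ _ _ _], head=0, tail=1, size=1
read(): buf=[_ _ _ _ _], head=1, tail=1, size=0
write(12): buf=[_ 12 _ _ _], head=1, tail=2, size=1
read(): buf=[_ _ _ _ _], head=2, tail=2, size=0
write(94): buf=[_ _ 94 _ _], head=2, tail=3, size=1
write(33): buf=[_ _ 94 33 _], head=2, tail=4, size=2
read(): buf=[_ _ _ 33 _], head=3, tail=4, size=1
write(18): buf=[_ _ _ 33 18], head=3, tail=0, size=2
write(40): buf=[40 _ _ 33 18], head=3, tail=1, size=3

Answer: 40 _ _ 33 18
3
1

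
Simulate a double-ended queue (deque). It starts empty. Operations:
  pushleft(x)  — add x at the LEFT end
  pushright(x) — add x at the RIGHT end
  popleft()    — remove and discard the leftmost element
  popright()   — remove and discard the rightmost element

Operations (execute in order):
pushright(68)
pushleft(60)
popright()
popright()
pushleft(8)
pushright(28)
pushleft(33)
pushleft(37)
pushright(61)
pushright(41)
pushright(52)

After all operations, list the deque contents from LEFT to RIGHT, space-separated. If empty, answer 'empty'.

Answer: 37 33 8 28 61 41 52

Derivation:
pushright(68): [68]
pushleft(60): [60, 68]
popright(): [60]
popright(): []
pushleft(8): [8]
pushright(28): [8, 28]
pushleft(33): [33, 8, 28]
pushleft(37): [37, 33, 8, 28]
pushright(61): [37, 33, 8, 28, 61]
pushright(41): [37, 33, 8, 28, 61, 41]
pushright(52): [37, 33, 8, 28, 61, 41, 52]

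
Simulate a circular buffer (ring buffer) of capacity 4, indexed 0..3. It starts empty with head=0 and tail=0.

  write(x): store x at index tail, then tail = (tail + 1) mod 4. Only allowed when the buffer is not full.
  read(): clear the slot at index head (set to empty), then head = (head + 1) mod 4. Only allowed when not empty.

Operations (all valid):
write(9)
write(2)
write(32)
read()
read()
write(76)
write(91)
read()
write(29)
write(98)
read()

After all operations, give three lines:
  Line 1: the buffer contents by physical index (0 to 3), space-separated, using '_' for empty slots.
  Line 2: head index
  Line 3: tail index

write(9): buf=[9 _ _ _], head=0, tail=1, size=1
write(2): buf=[9 2 _ _], head=0, tail=2, size=2
write(32): buf=[9 2 32 _], head=0, tail=3, size=3
read(): buf=[_ 2 32 _], head=1, tail=3, size=2
read(): buf=[_ _ 32 _], head=2, tail=3, size=1
write(76): buf=[_ _ 32 76], head=2, tail=0, size=2
write(91): buf=[91 _ 32 76], head=2, tail=1, size=3
read(): buf=[91 _ _ 76], head=3, tail=1, size=2
write(29): buf=[91 29 _ 76], head=3, tail=2, size=3
write(98): buf=[91 29 98 76], head=3, tail=3, size=4
read(): buf=[91 29 98 _], head=0, tail=3, size=3

Answer: 91 29 98 _
0
3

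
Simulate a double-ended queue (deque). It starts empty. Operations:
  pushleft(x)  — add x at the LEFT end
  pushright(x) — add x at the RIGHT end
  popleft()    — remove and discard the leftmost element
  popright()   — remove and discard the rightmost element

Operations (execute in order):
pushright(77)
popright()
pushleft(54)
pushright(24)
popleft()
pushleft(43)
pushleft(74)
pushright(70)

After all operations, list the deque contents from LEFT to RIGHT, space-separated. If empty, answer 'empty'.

pushright(77): [77]
popright(): []
pushleft(54): [54]
pushright(24): [54, 24]
popleft(): [24]
pushleft(43): [43, 24]
pushleft(74): [74, 43, 24]
pushright(70): [74, 43, 24, 70]

Answer: 74 43 24 70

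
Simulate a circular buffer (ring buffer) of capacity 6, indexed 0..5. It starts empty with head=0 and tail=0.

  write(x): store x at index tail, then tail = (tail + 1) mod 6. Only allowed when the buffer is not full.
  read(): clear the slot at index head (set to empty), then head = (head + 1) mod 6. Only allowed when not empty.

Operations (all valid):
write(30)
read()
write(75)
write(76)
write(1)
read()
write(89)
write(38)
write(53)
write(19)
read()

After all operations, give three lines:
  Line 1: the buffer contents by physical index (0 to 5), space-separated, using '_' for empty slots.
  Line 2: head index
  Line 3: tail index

write(30): buf=[30 _ _ _ _ _], head=0, tail=1, size=1
read(): buf=[_ _ _ _ _ _], head=1, tail=1, size=0
write(75): buf=[_ 75 _ _ _ _], head=1, tail=2, size=1
write(76): buf=[_ 75 76 _ _ _], head=1, tail=3, size=2
write(1): buf=[_ 75 76 1 _ _], head=1, tail=4, size=3
read(): buf=[_ _ 76 1 _ _], head=2, tail=4, size=2
write(89): buf=[_ _ 76 1 89 _], head=2, tail=5, size=3
write(38): buf=[_ _ 76 1 89 38], head=2, tail=0, size=4
write(53): buf=[53 _ 76 1 89 38], head=2, tail=1, size=5
write(19): buf=[53 19 76 1 89 38], head=2, tail=2, size=6
read(): buf=[53 19 _ 1 89 38], head=3, tail=2, size=5

Answer: 53 19 _ 1 89 38
3
2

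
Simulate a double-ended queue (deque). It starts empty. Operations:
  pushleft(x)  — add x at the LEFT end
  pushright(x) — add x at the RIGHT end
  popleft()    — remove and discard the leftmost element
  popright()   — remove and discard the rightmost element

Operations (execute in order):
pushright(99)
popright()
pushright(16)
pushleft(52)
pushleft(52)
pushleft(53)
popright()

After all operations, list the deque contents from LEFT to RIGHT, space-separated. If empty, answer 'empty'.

pushright(99): [99]
popright(): []
pushright(16): [16]
pushleft(52): [52, 16]
pushleft(52): [52, 52, 16]
pushleft(53): [53, 52, 52, 16]
popright(): [53, 52, 52]

Answer: 53 52 52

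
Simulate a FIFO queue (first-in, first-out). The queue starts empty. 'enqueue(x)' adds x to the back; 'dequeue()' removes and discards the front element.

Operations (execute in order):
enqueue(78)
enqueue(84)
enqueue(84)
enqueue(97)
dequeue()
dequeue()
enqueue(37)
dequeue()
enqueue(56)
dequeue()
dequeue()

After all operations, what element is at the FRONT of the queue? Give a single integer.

enqueue(78): queue = [78]
enqueue(84): queue = [78, 84]
enqueue(84): queue = [78, 84, 84]
enqueue(97): queue = [78, 84, 84, 97]
dequeue(): queue = [84, 84, 97]
dequeue(): queue = [84, 97]
enqueue(37): queue = [84, 97, 37]
dequeue(): queue = [97, 37]
enqueue(56): queue = [97, 37, 56]
dequeue(): queue = [37, 56]
dequeue(): queue = [56]

Answer: 56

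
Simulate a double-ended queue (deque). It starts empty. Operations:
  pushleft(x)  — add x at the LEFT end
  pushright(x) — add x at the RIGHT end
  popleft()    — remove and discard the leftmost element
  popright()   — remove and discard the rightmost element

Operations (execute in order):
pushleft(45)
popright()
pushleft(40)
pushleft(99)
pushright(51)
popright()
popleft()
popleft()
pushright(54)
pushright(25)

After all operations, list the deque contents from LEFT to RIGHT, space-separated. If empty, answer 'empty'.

Answer: 54 25

Derivation:
pushleft(45): [45]
popright(): []
pushleft(40): [40]
pushleft(99): [99, 40]
pushright(51): [99, 40, 51]
popright(): [99, 40]
popleft(): [40]
popleft(): []
pushright(54): [54]
pushright(25): [54, 25]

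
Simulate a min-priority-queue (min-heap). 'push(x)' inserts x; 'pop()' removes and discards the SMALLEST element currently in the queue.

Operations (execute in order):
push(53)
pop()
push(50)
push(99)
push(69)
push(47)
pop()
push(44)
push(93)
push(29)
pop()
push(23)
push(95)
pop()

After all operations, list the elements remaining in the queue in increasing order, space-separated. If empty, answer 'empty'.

Answer: 44 50 69 93 95 99

Derivation:
push(53): heap contents = [53]
pop() → 53: heap contents = []
push(50): heap contents = [50]
push(99): heap contents = [50, 99]
push(69): heap contents = [50, 69, 99]
push(47): heap contents = [47, 50, 69, 99]
pop() → 47: heap contents = [50, 69, 99]
push(44): heap contents = [44, 50, 69, 99]
push(93): heap contents = [44, 50, 69, 93, 99]
push(29): heap contents = [29, 44, 50, 69, 93, 99]
pop() → 29: heap contents = [44, 50, 69, 93, 99]
push(23): heap contents = [23, 44, 50, 69, 93, 99]
push(95): heap contents = [23, 44, 50, 69, 93, 95, 99]
pop() → 23: heap contents = [44, 50, 69, 93, 95, 99]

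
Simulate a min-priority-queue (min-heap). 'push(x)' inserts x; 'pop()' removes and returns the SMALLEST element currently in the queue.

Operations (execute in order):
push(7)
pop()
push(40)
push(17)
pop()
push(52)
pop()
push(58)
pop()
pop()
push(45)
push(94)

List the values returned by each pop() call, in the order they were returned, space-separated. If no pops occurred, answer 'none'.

push(7): heap contents = [7]
pop() → 7: heap contents = []
push(40): heap contents = [40]
push(17): heap contents = [17, 40]
pop() → 17: heap contents = [40]
push(52): heap contents = [40, 52]
pop() → 40: heap contents = [52]
push(58): heap contents = [52, 58]
pop() → 52: heap contents = [58]
pop() → 58: heap contents = []
push(45): heap contents = [45]
push(94): heap contents = [45, 94]

Answer: 7 17 40 52 58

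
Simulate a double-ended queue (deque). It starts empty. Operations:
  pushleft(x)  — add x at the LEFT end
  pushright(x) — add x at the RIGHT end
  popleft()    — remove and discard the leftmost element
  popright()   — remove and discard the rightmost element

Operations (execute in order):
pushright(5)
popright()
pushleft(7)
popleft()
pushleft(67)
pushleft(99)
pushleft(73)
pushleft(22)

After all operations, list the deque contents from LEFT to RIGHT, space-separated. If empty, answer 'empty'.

pushright(5): [5]
popright(): []
pushleft(7): [7]
popleft(): []
pushleft(67): [67]
pushleft(99): [99, 67]
pushleft(73): [73, 99, 67]
pushleft(22): [22, 73, 99, 67]

Answer: 22 73 99 67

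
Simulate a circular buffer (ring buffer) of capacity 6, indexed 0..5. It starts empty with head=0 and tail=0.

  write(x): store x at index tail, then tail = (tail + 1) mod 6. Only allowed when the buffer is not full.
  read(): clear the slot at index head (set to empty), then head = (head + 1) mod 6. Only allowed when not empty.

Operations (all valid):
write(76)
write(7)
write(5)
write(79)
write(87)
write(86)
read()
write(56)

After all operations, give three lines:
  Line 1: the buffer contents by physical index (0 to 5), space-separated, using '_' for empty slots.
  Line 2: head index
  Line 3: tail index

Answer: 56 7 5 79 87 86
1
1

Derivation:
write(76): buf=[76 _ _ _ _ _], head=0, tail=1, size=1
write(7): buf=[76 7 _ _ _ _], head=0, tail=2, size=2
write(5): buf=[76 7 5 _ _ _], head=0, tail=3, size=3
write(79): buf=[76 7 5 79 _ _], head=0, tail=4, size=4
write(87): buf=[76 7 5 79 87 _], head=0, tail=5, size=5
write(86): buf=[76 7 5 79 87 86], head=0, tail=0, size=6
read(): buf=[_ 7 5 79 87 86], head=1, tail=0, size=5
write(56): buf=[56 7 5 79 87 86], head=1, tail=1, size=6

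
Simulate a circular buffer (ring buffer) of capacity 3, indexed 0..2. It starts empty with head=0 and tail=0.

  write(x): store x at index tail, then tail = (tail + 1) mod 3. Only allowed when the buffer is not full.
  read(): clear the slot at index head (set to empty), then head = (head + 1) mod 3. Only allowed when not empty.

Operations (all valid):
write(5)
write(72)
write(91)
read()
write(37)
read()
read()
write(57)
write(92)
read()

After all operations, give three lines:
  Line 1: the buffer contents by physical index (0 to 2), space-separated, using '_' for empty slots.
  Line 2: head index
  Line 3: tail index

Answer: _ 57 92
1
0

Derivation:
write(5): buf=[5 _ _], head=0, tail=1, size=1
write(72): buf=[5 72 _], head=0, tail=2, size=2
write(91): buf=[5 72 91], head=0, tail=0, size=3
read(): buf=[_ 72 91], head=1, tail=0, size=2
write(37): buf=[37 72 91], head=1, tail=1, size=3
read(): buf=[37 _ 91], head=2, tail=1, size=2
read(): buf=[37 _ _], head=0, tail=1, size=1
write(57): buf=[37 57 _], head=0, tail=2, size=2
write(92): buf=[37 57 92], head=0, tail=0, size=3
read(): buf=[_ 57 92], head=1, tail=0, size=2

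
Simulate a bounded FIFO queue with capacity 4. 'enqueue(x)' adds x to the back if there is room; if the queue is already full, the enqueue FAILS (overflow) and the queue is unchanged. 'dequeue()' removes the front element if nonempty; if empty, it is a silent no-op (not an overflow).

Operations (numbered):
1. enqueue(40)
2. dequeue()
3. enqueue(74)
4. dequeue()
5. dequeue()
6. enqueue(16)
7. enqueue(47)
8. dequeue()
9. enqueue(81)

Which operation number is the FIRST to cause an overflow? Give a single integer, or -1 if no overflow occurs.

1. enqueue(40): size=1
2. dequeue(): size=0
3. enqueue(74): size=1
4. dequeue(): size=0
5. dequeue(): empty, no-op, size=0
6. enqueue(16): size=1
7. enqueue(47): size=2
8. dequeue(): size=1
9. enqueue(81): size=2

Answer: -1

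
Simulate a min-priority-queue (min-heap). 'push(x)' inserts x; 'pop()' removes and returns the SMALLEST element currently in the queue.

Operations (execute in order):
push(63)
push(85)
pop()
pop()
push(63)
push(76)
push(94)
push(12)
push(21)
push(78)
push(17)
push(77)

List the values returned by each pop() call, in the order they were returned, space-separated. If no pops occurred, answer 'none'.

Answer: 63 85

Derivation:
push(63): heap contents = [63]
push(85): heap contents = [63, 85]
pop() → 63: heap contents = [85]
pop() → 85: heap contents = []
push(63): heap contents = [63]
push(76): heap contents = [63, 76]
push(94): heap contents = [63, 76, 94]
push(12): heap contents = [12, 63, 76, 94]
push(21): heap contents = [12, 21, 63, 76, 94]
push(78): heap contents = [12, 21, 63, 76, 78, 94]
push(17): heap contents = [12, 17, 21, 63, 76, 78, 94]
push(77): heap contents = [12, 17, 21, 63, 76, 77, 78, 94]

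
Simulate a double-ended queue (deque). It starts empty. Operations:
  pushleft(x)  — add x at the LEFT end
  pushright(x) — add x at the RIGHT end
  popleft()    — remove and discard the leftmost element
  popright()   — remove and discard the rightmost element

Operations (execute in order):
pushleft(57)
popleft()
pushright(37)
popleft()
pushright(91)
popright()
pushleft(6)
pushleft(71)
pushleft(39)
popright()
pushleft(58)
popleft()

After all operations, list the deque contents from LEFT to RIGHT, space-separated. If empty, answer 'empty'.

Answer: 39 71

Derivation:
pushleft(57): [57]
popleft(): []
pushright(37): [37]
popleft(): []
pushright(91): [91]
popright(): []
pushleft(6): [6]
pushleft(71): [71, 6]
pushleft(39): [39, 71, 6]
popright(): [39, 71]
pushleft(58): [58, 39, 71]
popleft(): [39, 71]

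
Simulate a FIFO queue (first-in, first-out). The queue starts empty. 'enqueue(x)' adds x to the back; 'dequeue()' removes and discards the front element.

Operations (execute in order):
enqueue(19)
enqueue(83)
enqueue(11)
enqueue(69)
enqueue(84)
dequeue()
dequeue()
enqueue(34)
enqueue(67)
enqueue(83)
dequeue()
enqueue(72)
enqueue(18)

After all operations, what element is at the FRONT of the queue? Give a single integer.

enqueue(19): queue = [19]
enqueue(83): queue = [19, 83]
enqueue(11): queue = [19, 83, 11]
enqueue(69): queue = [19, 83, 11, 69]
enqueue(84): queue = [19, 83, 11, 69, 84]
dequeue(): queue = [83, 11, 69, 84]
dequeue(): queue = [11, 69, 84]
enqueue(34): queue = [11, 69, 84, 34]
enqueue(67): queue = [11, 69, 84, 34, 67]
enqueue(83): queue = [11, 69, 84, 34, 67, 83]
dequeue(): queue = [69, 84, 34, 67, 83]
enqueue(72): queue = [69, 84, 34, 67, 83, 72]
enqueue(18): queue = [69, 84, 34, 67, 83, 72, 18]

Answer: 69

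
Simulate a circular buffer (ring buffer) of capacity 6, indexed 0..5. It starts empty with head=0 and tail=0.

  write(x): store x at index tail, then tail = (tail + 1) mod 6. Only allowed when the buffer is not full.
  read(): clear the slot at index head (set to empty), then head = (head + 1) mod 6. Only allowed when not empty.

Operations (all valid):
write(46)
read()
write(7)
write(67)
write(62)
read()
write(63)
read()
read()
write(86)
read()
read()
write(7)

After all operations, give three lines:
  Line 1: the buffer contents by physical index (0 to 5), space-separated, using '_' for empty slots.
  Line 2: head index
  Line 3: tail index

write(46): buf=[46 _ _ _ _ _], head=0, tail=1, size=1
read(): buf=[_ _ _ _ _ _], head=1, tail=1, size=0
write(7): buf=[_ 7 _ _ _ _], head=1, tail=2, size=1
write(67): buf=[_ 7 67 _ _ _], head=1, tail=3, size=2
write(62): buf=[_ 7 67 62 _ _], head=1, tail=4, size=3
read(): buf=[_ _ 67 62 _ _], head=2, tail=4, size=2
write(63): buf=[_ _ 67 62 63 _], head=2, tail=5, size=3
read(): buf=[_ _ _ 62 63 _], head=3, tail=5, size=2
read(): buf=[_ _ _ _ 63 _], head=4, tail=5, size=1
write(86): buf=[_ _ _ _ 63 86], head=4, tail=0, size=2
read(): buf=[_ _ _ _ _ 86], head=5, tail=0, size=1
read(): buf=[_ _ _ _ _ _], head=0, tail=0, size=0
write(7): buf=[7 _ _ _ _ _], head=0, tail=1, size=1

Answer: 7 _ _ _ _ _
0
1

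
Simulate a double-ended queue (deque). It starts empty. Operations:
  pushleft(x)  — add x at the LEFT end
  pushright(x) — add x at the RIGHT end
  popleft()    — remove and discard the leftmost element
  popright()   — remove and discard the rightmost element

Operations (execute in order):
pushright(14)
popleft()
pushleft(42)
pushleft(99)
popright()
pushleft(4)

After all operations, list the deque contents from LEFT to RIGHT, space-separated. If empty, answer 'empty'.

Answer: 4 99

Derivation:
pushright(14): [14]
popleft(): []
pushleft(42): [42]
pushleft(99): [99, 42]
popright(): [99]
pushleft(4): [4, 99]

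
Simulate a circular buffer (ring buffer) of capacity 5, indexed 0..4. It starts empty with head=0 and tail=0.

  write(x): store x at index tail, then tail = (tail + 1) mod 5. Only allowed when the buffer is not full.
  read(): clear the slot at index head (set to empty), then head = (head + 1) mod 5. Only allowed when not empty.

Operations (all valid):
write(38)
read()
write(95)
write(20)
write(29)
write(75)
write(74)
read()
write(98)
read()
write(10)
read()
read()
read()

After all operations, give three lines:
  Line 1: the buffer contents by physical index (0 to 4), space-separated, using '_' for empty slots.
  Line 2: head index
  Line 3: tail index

Answer: _ 98 10 _ _
1
3

Derivation:
write(38): buf=[38 _ _ _ _], head=0, tail=1, size=1
read(): buf=[_ _ _ _ _], head=1, tail=1, size=0
write(95): buf=[_ 95 _ _ _], head=1, tail=2, size=1
write(20): buf=[_ 95 20 _ _], head=1, tail=3, size=2
write(29): buf=[_ 95 20 29 _], head=1, tail=4, size=3
write(75): buf=[_ 95 20 29 75], head=1, tail=0, size=4
write(74): buf=[74 95 20 29 75], head=1, tail=1, size=5
read(): buf=[74 _ 20 29 75], head=2, tail=1, size=4
write(98): buf=[74 98 20 29 75], head=2, tail=2, size=5
read(): buf=[74 98 _ 29 75], head=3, tail=2, size=4
write(10): buf=[74 98 10 29 75], head=3, tail=3, size=5
read(): buf=[74 98 10 _ 75], head=4, tail=3, size=4
read(): buf=[74 98 10 _ _], head=0, tail=3, size=3
read(): buf=[_ 98 10 _ _], head=1, tail=3, size=2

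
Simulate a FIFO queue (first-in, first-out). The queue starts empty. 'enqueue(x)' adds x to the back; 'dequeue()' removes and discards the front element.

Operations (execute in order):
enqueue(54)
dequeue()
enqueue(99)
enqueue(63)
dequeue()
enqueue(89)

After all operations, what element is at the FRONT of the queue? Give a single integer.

enqueue(54): queue = [54]
dequeue(): queue = []
enqueue(99): queue = [99]
enqueue(63): queue = [99, 63]
dequeue(): queue = [63]
enqueue(89): queue = [63, 89]

Answer: 63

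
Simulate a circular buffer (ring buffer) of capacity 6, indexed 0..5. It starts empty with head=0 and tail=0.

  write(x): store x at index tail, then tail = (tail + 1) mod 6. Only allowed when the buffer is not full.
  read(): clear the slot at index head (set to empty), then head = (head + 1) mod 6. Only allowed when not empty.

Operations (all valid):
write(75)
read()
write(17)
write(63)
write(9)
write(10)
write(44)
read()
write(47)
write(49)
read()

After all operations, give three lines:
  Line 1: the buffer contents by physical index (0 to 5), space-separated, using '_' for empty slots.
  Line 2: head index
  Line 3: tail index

Answer: 47 49 _ 9 10 44
3
2

Derivation:
write(75): buf=[75 _ _ _ _ _], head=0, tail=1, size=1
read(): buf=[_ _ _ _ _ _], head=1, tail=1, size=0
write(17): buf=[_ 17 _ _ _ _], head=1, tail=2, size=1
write(63): buf=[_ 17 63 _ _ _], head=1, tail=3, size=2
write(9): buf=[_ 17 63 9 _ _], head=1, tail=4, size=3
write(10): buf=[_ 17 63 9 10 _], head=1, tail=5, size=4
write(44): buf=[_ 17 63 9 10 44], head=1, tail=0, size=5
read(): buf=[_ _ 63 9 10 44], head=2, tail=0, size=4
write(47): buf=[47 _ 63 9 10 44], head=2, tail=1, size=5
write(49): buf=[47 49 63 9 10 44], head=2, tail=2, size=6
read(): buf=[47 49 _ 9 10 44], head=3, tail=2, size=5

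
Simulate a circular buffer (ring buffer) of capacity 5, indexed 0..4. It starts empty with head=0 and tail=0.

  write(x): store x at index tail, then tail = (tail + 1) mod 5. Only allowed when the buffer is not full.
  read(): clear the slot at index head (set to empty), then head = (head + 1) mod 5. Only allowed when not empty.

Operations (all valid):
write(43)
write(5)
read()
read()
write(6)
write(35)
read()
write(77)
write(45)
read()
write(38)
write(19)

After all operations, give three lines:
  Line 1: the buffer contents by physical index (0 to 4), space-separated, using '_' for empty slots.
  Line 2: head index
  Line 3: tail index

Answer: 45 38 19 _ 77
4
3

Derivation:
write(43): buf=[43 _ _ _ _], head=0, tail=1, size=1
write(5): buf=[43 5 _ _ _], head=0, tail=2, size=2
read(): buf=[_ 5 _ _ _], head=1, tail=2, size=1
read(): buf=[_ _ _ _ _], head=2, tail=2, size=0
write(6): buf=[_ _ 6 _ _], head=2, tail=3, size=1
write(35): buf=[_ _ 6 35 _], head=2, tail=4, size=2
read(): buf=[_ _ _ 35 _], head=3, tail=4, size=1
write(77): buf=[_ _ _ 35 77], head=3, tail=0, size=2
write(45): buf=[45 _ _ 35 77], head=3, tail=1, size=3
read(): buf=[45 _ _ _ 77], head=4, tail=1, size=2
write(38): buf=[45 38 _ _ 77], head=4, tail=2, size=3
write(19): buf=[45 38 19 _ 77], head=4, tail=3, size=4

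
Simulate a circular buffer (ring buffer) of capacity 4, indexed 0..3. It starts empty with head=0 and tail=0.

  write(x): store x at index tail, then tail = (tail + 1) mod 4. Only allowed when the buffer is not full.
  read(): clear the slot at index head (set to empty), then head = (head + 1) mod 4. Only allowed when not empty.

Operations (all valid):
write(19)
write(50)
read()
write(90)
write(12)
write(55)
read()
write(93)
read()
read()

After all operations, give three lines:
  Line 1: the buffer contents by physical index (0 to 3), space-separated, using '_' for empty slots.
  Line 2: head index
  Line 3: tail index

Answer: 55 93 _ _
0
2

Derivation:
write(19): buf=[19 _ _ _], head=0, tail=1, size=1
write(50): buf=[19 50 _ _], head=0, tail=2, size=2
read(): buf=[_ 50 _ _], head=1, tail=2, size=1
write(90): buf=[_ 50 90 _], head=1, tail=3, size=2
write(12): buf=[_ 50 90 12], head=1, tail=0, size=3
write(55): buf=[55 50 90 12], head=1, tail=1, size=4
read(): buf=[55 _ 90 12], head=2, tail=1, size=3
write(93): buf=[55 93 90 12], head=2, tail=2, size=4
read(): buf=[55 93 _ 12], head=3, tail=2, size=3
read(): buf=[55 93 _ _], head=0, tail=2, size=2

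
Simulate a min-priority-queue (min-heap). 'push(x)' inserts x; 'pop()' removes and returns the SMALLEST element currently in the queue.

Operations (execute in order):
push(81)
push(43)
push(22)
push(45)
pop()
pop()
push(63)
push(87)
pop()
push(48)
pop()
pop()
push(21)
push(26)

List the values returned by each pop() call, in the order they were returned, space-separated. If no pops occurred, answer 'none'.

Answer: 22 43 45 48 63

Derivation:
push(81): heap contents = [81]
push(43): heap contents = [43, 81]
push(22): heap contents = [22, 43, 81]
push(45): heap contents = [22, 43, 45, 81]
pop() → 22: heap contents = [43, 45, 81]
pop() → 43: heap contents = [45, 81]
push(63): heap contents = [45, 63, 81]
push(87): heap contents = [45, 63, 81, 87]
pop() → 45: heap contents = [63, 81, 87]
push(48): heap contents = [48, 63, 81, 87]
pop() → 48: heap contents = [63, 81, 87]
pop() → 63: heap contents = [81, 87]
push(21): heap contents = [21, 81, 87]
push(26): heap contents = [21, 26, 81, 87]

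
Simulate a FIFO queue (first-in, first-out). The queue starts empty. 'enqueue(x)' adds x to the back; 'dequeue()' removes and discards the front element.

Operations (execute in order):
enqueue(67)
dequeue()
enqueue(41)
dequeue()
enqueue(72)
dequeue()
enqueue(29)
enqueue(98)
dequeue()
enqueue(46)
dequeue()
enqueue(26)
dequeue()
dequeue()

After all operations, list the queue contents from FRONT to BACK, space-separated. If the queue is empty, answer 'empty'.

Answer: empty

Derivation:
enqueue(67): [67]
dequeue(): []
enqueue(41): [41]
dequeue(): []
enqueue(72): [72]
dequeue(): []
enqueue(29): [29]
enqueue(98): [29, 98]
dequeue(): [98]
enqueue(46): [98, 46]
dequeue(): [46]
enqueue(26): [46, 26]
dequeue(): [26]
dequeue(): []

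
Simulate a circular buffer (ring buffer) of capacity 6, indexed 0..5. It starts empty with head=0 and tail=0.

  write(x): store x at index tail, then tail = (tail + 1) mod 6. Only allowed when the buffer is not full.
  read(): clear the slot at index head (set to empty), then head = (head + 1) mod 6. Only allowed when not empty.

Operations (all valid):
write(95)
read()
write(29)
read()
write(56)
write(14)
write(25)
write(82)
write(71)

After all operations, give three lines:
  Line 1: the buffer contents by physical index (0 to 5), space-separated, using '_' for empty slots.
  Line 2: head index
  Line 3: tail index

Answer: 71 _ 56 14 25 82
2
1

Derivation:
write(95): buf=[95 _ _ _ _ _], head=0, tail=1, size=1
read(): buf=[_ _ _ _ _ _], head=1, tail=1, size=0
write(29): buf=[_ 29 _ _ _ _], head=1, tail=2, size=1
read(): buf=[_ _ _ _ _ _], head=2, tail=2, size=0
write(56): buf=[_ _ 56 _ _ _], head=2, tail=3, size=1
write(14): buf=[_ _ 56 14 _ _], head=2, tail=4, size=2
write(25): buf=[_ _ 56 14 25 _], head=2, tail=5, size=3
write(82): buf=[_ _ 56 14 25 82], head=2, tail=0, size=4
write(71): buf=[71 _ 56 14 25 82], head=2, tail=1, size=5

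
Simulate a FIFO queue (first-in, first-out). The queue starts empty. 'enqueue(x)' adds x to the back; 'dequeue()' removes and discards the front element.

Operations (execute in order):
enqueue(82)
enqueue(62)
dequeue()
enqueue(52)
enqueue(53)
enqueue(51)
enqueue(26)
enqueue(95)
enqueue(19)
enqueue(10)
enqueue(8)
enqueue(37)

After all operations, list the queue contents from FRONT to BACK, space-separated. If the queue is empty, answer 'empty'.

Answer: 62 52 53 51 26 95 19 10 8 37

Derivation:
enqueue(82): [82]
enqueue(62): [82, 62]
dequeue(): [62]
enqueue(52): [62, 52]
enqueue(53): [62, 52, 53]
enqueue(51): [62, 52, 53, 51]
enqueue(26): [62, 52, 53, 51, 26]
enqueue(95): [62, 52, 53, 51, 26, 95]
enqueue(19): [62, 52, 53, 51, 26, 95, 19]
enqueue(10): [62, 52, 53, 51, 26, 95, 19, 10]
enqueue(8): [62, 52, 53, 51, 26, 95, 19, 10, 8]
enqueue(37): [62, 52, 53, 51, 26, 95, 19, 10, 8, 37]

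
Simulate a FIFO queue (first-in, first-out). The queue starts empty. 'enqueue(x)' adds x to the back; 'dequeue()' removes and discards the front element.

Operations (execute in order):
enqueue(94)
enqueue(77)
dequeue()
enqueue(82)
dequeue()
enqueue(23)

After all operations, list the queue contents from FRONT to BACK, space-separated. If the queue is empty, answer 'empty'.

Answer: 82 23

Derivation:
enqueue(94): [94]
enqueue(77): [94, 77]
dequeue(): [77]
enqueue(82): [77, 82]
dequeue(): [82]
enqueue(23): [82, 23]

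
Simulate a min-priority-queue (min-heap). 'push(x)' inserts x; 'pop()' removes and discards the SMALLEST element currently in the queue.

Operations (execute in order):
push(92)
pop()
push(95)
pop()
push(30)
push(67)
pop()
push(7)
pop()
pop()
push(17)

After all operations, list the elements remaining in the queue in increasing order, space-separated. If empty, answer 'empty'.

Answer: 17

Derivation:
push(92): heap contents = [92]
pop() → 92: heap contents = []
push(95): heap contents = [95]
pop() → 95: heap contents = []
push(30): heap contents = [30]
push(67): heap contents = [30, 67]
pop() → 30: heap contents = [67]
push(7): heap contents = [7, 67]
pop() → 7: heap contents = [67]
pop() → 67: heap contents = []
push(17): heap contents = [17]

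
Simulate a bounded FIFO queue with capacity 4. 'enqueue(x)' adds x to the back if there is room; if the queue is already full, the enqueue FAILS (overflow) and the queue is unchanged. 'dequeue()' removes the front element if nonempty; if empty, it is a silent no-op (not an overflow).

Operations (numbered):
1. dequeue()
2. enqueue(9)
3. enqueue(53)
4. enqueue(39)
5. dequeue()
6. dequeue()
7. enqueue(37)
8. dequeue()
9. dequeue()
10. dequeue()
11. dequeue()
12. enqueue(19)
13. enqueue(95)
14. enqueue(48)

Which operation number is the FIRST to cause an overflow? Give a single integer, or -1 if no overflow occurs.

1. dequeue(): empty, no-op, size=0
2. enqueue(9): size=1
3. enqueue(53): size=2
4. enqueue(39): size=3
5. dequeue(): size=2
6. dequeue(): size=1
7. enqueue(37): size=2
8. dequeue(): size=1
9. dequeue(): size=0
10. dequeue(): empty, no-op, size=0
11. dequeue(): empty, no-op, size=0
12. enqueue(19): size=1
13. enqueue(95): size=2
14. enqueue(48): size=3

Answer: -1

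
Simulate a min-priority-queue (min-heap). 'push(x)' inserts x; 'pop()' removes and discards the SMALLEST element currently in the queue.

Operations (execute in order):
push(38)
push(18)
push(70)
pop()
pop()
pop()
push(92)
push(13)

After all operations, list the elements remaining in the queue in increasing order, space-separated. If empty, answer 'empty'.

push(38): heap contents = [38]
push(18): heap contents = [18, 38]
push(70): heap contents = [18, 38, 70]
pop() → 18: heap contents = [38, 70]
pop() → 38: heap contents = [70]
pop() → 70: heap contents = []
push(92): heap contents = [92]
push(13): heap contents = [13, 92]

Answer: 13 92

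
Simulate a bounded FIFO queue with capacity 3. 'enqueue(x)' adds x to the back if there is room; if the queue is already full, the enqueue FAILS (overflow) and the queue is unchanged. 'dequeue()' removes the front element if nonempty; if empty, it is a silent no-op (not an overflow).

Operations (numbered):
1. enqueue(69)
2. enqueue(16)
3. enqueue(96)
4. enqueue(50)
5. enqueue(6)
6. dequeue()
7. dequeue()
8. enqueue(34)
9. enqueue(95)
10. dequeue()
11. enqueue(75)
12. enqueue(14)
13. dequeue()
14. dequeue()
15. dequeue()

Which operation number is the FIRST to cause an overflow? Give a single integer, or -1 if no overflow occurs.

1. enqueue(69): size=1
2. enqueue(16): size=2
3. enqueue(96): size=3
4. enqueue(50): size=3=cap → OVERFLOW (fail)
5. enqueue(6): size=3=cap → OVERFLOW (fail)
6. dequeue(): size=2
7. dequeue(): size=1
8. enqueue(34): size=2
9. enqueue(95): size=3
10. dequeue(): size=2
11. enqueue(75): size=3
12. enqueue(14): size=3=cap → OVERFLOW (fail)
13. dequeue(): size=2
14. dequeue(): size=1
15. dequeue(): size=0

Answer: 4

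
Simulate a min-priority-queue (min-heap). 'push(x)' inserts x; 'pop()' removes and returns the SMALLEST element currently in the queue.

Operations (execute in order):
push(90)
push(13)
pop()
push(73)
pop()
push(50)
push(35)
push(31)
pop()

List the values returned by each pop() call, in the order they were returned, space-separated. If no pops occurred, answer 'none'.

Answer: 13 73 31

Derivation:
push(90): heap contents = [90]
push(13): heap contents = [13, 90]
pop() → 13: heap contents = [90]
push(73): heap contents = [73, 90]
pop() → 73: heap contents = [90]
push(50): heap contents = [50, 90]
push(35): heap contents = [35, 50, 90]
push(31): heap contents = [31, 35, 50, 90]
pop() → 31: heap contents = [35, 50, 90]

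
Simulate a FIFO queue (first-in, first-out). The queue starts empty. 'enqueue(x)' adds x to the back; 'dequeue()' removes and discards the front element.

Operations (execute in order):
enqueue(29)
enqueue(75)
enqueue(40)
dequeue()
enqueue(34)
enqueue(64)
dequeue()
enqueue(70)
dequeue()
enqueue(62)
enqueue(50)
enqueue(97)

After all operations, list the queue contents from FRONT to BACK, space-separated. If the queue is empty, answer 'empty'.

Answer: 34 64 70 62 50 97

Derivation:
enqueue(29): [29]
enqueue(75): [29, 75]
enqueue(40): [29, 75, 40]
dequeue(): [75, 40]
enqueue(34): [75, 40, 34]
enqueue(64): [75, 40, 34, 64]
dequeue(): [40, 34, 64]
enqueue(70): [40, 34, 64, 70]
dequeue(): [34, 64, 70]
enqueue(62): [34, 64, 70, 62]
enqueue(50): [34, 64, 70, 62, 50]
enqueue(97): [34, 64, 70, 62, 50, 97]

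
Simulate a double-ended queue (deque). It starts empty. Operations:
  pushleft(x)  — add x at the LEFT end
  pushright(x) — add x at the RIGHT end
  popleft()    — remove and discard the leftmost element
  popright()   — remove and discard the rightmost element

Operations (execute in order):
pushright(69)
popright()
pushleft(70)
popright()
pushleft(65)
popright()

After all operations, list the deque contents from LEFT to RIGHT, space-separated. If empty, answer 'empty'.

pushright(69): [69]
popright(): []
pushleft(70): [70]
popright(): []
pushleft(65): [65]
popright(): []

Answer: empty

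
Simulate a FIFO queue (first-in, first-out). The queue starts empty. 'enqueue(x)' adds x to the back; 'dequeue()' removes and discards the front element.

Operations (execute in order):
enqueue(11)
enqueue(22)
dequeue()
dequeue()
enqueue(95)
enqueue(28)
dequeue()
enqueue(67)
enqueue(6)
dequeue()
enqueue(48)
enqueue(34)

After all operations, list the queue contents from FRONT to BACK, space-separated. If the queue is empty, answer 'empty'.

Answer: 67 6 48 34

Derivation:
enqueue(11): [11]
enqueue(22): [11, 22]
dequeue(): [22]
dequeue(): []
enqueue(95): [95]
enqueue(28): [95, 28]
dequeue(): [28]
enqueue(67): [28, 67]
enqueue(6): [28, 67, 6]
dequeue(): [67, 6]
enqueue(48): [67, 6, 48]
enqueue(34): [67, 6, 48, 34]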